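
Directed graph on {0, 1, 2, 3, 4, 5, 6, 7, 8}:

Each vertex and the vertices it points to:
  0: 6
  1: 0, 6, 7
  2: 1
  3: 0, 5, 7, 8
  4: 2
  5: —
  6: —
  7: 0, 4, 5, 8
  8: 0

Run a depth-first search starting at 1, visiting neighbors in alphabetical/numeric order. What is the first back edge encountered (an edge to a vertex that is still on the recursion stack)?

2->1

DFS from 1 (visiting neighbors in alphabetical/numeric order); mark gray on enter, black on exit:
1 gray
  0 gray
    6 gray
    6 black
  0 black
  1→6: 6 black — skip
  7 gray
    7→0: 0 black — skip
    4 gray
      2 gray
        2→1: 1 is gray → back edge
First back edge: 2 → 1.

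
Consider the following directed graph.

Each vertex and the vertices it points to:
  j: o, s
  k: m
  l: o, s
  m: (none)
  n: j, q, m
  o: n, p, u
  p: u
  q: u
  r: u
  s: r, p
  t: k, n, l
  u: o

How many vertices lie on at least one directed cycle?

8

A vertex is on a directed cycle iff it belongs to a strongly connected component of size ≥ 2 (or has a self-loop).
The vertices on cycles are {j, n, o, p, q, r, s, u} — 8 in total.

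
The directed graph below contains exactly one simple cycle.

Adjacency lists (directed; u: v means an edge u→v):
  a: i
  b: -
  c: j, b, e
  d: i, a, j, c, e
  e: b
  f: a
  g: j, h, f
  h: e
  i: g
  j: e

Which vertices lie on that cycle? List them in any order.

a, f, g, i

DFS with gray/black marking from a:
a gray
  i gray
    g gray
      j gray
        e gray
          b gray
          b black
        e black
      j black
      h gray
        h→e: e black — skip
      h black
      f gray
        f→a: a is gray → back edge
Back edge closes the cycle a → i → g → f → a; its vertices are {a, f, g, i}.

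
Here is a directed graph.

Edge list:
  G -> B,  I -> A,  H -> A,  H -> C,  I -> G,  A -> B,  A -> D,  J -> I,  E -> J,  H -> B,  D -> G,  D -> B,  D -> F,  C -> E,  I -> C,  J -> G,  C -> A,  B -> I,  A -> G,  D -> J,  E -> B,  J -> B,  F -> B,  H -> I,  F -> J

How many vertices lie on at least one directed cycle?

9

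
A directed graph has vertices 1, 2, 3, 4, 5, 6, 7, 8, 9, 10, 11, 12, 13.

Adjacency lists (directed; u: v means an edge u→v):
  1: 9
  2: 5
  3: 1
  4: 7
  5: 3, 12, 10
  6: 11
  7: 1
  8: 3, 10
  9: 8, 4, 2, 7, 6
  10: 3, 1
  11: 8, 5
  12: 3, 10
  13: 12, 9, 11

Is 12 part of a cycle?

12 is on a cycle iff 12 can reach itself via ≥1 edge.
12 → 3 → 1 → 9 → 2 → 5 → 12 — yes.

Yes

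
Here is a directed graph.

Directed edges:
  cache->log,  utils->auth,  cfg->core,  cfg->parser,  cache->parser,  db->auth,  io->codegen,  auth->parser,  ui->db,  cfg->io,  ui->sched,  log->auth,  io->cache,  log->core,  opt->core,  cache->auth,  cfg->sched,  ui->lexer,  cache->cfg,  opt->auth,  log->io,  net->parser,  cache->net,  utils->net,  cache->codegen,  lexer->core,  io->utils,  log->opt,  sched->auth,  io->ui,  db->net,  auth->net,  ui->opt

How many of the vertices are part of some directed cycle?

4

A vertex is on a directed cycle iff it belongs to a strongly connected component of size ≥ 2 (or has a self-loop).
The vertices on cycles are {io, cfg, log, cache} — 4 in total.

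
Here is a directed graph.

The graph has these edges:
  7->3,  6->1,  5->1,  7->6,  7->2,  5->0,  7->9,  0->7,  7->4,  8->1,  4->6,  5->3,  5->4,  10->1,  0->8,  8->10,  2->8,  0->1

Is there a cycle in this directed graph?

DFS with white/gray/black marking, starting from 3:
3 gray
3 black
0 gray
  1 gray
  1 black
  8 gray
    8→1: 1 black — skip
    10 gray
      10→1: 1 black — skip
    10 black
  8 black
  7 gray
    9 gray
    9 black
    6 gray
      6→1: 1 black — skip
    6 black
    7→3: 3 black — skip
    4 gray
      4→6: 6 black — skip
    4 black
    2 gray
      2→8: 8 black — skip
    2 black
  7 black
0 black
5 gray
  5→4: 4 black — skip
  5→0: 0 black — skip
  5→1: 1 black — skip
  5→3: 3 black — skip
5 black
Every edge goes to a white or black vertex — no back edge, so the graph is acyclic.

No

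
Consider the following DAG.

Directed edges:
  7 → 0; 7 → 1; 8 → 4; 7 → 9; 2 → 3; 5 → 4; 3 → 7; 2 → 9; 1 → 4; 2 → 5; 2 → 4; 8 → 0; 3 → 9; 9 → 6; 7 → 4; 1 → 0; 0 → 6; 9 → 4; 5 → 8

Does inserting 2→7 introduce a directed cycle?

No

Adding 2→7 creates a cycle iff 7 can already reach 2.
Explore from 7: no path reaches 2. The graph stays acyclic.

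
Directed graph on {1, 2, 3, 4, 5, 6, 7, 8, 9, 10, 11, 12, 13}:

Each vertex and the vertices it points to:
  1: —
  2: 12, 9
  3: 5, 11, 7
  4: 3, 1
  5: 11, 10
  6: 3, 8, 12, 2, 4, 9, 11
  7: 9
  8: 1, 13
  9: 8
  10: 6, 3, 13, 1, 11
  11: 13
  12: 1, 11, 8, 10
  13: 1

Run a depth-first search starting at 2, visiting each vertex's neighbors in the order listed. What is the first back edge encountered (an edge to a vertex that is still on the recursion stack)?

DFS from 2 (visiting each vertex's neighbors in the order listed); mark gray on enter, black on exit:
2 gray
  12 gray
    1 gray
    1 black
    11 gray
      13 gray
        13→1: 1 black — skip
      13 black
    11 black
    8 gray
      8→1: 1 black — skip
      8→13: 13 black — skip
    8 black
    10 gray
      6 gray
        3 gray
          5 gray
            5→11: 11 black — skip
            5→10: 10 is gray → back edge
First back edge: 5 → 10.

5→10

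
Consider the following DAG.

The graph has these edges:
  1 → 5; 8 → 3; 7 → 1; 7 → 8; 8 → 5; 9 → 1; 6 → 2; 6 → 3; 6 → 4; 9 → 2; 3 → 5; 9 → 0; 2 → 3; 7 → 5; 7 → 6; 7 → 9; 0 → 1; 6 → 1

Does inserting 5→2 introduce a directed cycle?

Yes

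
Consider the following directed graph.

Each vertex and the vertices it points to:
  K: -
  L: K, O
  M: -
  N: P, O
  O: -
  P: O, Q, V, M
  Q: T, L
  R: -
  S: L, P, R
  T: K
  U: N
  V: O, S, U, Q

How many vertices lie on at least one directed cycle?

5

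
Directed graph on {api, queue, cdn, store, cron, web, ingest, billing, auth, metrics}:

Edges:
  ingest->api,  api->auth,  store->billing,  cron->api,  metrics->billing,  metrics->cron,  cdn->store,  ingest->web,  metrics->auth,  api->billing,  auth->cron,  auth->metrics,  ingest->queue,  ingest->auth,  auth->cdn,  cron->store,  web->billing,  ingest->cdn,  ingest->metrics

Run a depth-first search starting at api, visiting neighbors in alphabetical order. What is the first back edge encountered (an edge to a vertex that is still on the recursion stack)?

DFS from api (visiting neighbors in alphabetical order); mark gray on enter, black on exit:
api gray
  auth gray
    cdn gray
      store gray
        billing gray
        billing black
      store black
    cdn black
    cron gray
      cron→api: api is gray → back edge
First back edge: cron → api.

cron->api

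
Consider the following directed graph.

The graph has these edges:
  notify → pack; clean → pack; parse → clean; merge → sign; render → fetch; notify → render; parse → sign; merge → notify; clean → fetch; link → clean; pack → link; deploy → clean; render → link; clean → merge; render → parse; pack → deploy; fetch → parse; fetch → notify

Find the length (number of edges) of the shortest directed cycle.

3

For each vertex v, BFS finds the shortest path from v back to v.
The shortest such closed walk is notify → render → fetch → notify, length 3.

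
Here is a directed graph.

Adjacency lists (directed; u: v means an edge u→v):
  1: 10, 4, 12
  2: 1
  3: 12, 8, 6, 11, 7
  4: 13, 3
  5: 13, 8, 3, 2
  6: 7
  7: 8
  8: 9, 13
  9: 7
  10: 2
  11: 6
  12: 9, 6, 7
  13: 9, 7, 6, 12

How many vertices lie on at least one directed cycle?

A vertex is on a directed cycle iff it belongs to a strongly connected component of size ≥ 2 (or has a self-loop).
The vertices on cycles are {1, 2, 6, 7, 8, 9, 10, 12, 13} — 9 in total.

9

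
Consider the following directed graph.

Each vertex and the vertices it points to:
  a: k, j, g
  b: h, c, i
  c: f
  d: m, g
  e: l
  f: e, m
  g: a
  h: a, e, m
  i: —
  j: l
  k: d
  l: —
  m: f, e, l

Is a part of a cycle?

a is on a cycle iff a can reach itself via ≥1 edge.
a → g → a — yes.

Yes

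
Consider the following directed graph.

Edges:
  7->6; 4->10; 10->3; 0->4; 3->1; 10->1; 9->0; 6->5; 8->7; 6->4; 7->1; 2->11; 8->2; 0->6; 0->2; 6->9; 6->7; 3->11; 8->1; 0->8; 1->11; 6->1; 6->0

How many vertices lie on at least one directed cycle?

A vertex is on a directed cycle iff it belongs to a strongly connected component of size ≥ 2 (or has a self-loop).
The vertices on cycles are {0, 6, 7, 8, 9} — 5 in total.

5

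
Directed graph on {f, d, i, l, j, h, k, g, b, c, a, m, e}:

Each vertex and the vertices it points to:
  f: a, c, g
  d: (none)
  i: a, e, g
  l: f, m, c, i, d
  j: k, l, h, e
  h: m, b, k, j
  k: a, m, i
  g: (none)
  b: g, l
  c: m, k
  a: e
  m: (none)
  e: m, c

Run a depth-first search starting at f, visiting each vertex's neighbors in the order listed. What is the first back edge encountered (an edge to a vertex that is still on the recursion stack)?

DFS from f (visiting each vertex's neighbors in the order listed); mark gray on enter, black on exit:
f gray
  a gray
    e gray
      m gray
      m black
      c gray
        c→m: m black — skip
        k gray
          k→a: a is gray → back edge
First back edge: k → a.

k->a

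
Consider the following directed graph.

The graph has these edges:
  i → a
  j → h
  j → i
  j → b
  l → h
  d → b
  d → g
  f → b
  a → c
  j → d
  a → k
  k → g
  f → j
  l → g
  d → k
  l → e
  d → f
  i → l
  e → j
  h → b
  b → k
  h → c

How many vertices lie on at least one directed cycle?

6

A vertex is on a directed cycle iff it belongs to a strongly connected component of size ≥ 2 (or has a self-loop).
The vertices on cycles are {d, e, f, i, j, l} — 6 in total.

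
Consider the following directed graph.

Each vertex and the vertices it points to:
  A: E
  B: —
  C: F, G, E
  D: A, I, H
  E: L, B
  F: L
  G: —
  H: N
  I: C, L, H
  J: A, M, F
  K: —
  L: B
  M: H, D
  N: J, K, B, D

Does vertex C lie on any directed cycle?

No

C lies on a cycle iff there is a path from C back to itself.
Exploring from C, it never reaches itself; equivalently, its strongly connected component is a singleton.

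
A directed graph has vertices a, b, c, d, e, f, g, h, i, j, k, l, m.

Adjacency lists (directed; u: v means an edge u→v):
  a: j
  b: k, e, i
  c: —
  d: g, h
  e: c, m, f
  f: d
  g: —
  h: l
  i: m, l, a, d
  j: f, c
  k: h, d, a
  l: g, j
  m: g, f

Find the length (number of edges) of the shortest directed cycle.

For each vertex v, BFS finds the shortest path from v back to v.
The shortest such closed walk is h → l → j → f → d → h, length 5.

5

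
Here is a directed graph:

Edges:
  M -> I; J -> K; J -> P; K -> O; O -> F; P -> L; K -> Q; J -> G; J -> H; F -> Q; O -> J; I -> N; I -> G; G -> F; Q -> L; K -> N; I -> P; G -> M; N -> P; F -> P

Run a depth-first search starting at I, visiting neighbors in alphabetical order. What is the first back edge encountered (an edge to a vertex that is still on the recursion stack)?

M→I

DFS from I (visiting neighbors in alphabetical order); mark gray on enter, black on exit:
I gray
  G gray
    F gray
      P gray
        L gray
        L black
      P black
      Q gray
        Q→L: L black — skip
      Q black
    F black
    M gray
      M→I: I is gray → back edge
First back edge: M → I.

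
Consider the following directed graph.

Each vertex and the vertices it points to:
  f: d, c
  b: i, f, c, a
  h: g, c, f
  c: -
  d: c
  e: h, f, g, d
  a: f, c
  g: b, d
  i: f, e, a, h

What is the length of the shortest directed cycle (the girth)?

4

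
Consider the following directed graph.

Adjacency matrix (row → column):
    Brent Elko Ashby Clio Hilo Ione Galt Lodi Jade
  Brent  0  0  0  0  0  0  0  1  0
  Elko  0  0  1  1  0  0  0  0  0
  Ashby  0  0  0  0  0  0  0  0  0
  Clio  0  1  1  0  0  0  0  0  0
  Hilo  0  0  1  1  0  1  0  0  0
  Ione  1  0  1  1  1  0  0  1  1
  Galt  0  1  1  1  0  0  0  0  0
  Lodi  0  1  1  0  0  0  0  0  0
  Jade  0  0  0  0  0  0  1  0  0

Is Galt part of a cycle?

No

Galt lies on a cycle iff there is a path from Galt back to itself.
Exploring from Galt, it never reaches itself; equivalently, its strongly connected component is a singleton.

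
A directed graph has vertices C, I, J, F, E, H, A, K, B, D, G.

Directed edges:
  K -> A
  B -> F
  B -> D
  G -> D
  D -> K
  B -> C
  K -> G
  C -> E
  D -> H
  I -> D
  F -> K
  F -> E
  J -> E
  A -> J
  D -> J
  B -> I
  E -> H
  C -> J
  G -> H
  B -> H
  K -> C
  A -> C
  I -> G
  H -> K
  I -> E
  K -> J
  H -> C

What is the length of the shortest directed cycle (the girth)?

For each vertex v, BFS finds the shortest path from v back to v.
The shortest such closed walk is D → K → G → D, length 3.

3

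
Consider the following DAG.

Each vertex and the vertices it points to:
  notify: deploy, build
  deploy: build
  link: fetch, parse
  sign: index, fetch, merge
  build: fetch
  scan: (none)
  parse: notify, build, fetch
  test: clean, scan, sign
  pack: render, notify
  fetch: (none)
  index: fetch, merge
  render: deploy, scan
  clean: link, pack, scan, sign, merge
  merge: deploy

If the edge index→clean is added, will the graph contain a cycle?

Yes

Adding index→clean creates a cycle iff clean can already reach index.
Path from clean: clean → sign → index.
So clean → … → index → clean is a cycle.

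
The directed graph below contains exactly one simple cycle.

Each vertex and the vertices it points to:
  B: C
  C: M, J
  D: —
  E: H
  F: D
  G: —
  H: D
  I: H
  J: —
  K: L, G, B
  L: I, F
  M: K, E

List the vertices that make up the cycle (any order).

B, C, K, M

DFS with gray/black marking from K:
K gray
  L gray
    I gray
      H gray
        D gray
        D black
      H black
    I black
    F gray
      F→D: D black — skip
    F black
  L black
  G gray
  G black
  B gray
    C gray
      M gray
        M→K: K is gray → back edge
Back edge closes the cycle K → B → C → M → K; its vertices are {B, C, K, M}.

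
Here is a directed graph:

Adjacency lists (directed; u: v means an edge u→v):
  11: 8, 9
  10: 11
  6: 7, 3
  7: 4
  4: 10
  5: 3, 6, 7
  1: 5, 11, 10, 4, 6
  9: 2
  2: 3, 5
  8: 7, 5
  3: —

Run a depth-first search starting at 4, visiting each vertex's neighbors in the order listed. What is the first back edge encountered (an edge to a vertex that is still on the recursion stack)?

7→4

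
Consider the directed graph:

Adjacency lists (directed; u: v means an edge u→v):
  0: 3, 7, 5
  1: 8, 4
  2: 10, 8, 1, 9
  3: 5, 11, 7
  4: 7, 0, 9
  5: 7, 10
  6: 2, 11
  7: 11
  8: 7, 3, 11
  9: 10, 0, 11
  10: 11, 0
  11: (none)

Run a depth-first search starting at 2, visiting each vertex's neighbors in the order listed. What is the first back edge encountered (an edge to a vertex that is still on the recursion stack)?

DFS from 2 (visiting each vertex's neighbors in the order listed); mark gray on enter, black on exit:
2 gray
  10 gray
    11 gray
    11 black
    0 gray
      3 gray
        5 gray
          7 gray
            7→11: 11 black — skip
          7 black
          5→10: 10 is gray → back edge
First back edge: 5 → 10.

5->10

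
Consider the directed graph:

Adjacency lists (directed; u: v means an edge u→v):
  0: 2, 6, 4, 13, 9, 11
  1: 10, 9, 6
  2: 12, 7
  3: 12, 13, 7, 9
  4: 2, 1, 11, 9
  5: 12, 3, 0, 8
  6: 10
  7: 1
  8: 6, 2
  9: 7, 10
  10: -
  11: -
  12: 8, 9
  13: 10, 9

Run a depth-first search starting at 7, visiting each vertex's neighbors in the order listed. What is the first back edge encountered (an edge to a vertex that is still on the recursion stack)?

DFS from 7 (visiting each vertex's neighbors in the order listed); mark gray on enter, black on exit:
7 gray
  1 gray
    10 gray
    10 black
    9 gray
      9→7: 7 is gray → back edge
First back edge: 9 → 7.

9→7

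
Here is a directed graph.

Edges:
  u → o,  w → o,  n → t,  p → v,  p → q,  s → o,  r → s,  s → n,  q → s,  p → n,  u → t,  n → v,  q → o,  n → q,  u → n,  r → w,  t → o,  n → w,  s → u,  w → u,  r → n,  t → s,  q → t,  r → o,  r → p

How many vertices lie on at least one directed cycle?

6

A vertex is on a directed cycle iff it belongs to a strongly connected component of size ≥ 2 (or has a self-loop).
The vertices on cycles are {n, q, s, t, u, w} — 6 in total.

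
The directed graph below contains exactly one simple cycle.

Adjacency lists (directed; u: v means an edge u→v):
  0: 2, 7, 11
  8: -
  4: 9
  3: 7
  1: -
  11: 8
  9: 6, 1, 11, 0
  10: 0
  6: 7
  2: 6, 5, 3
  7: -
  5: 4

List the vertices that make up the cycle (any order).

DFS with gray/black marking from 0:
0 gray
  2 gray
    6 gray
      7 gray
      7 black
    6 black
    5 gray
      4 gray
        9 gray
          9→6: 6 black — skip
          1 gray
          1 black
          11 gray
            8 gray
            8 black
          11 black
          9→0: 0 is gray → back edge
Back edge closes the cycle 0 → 2 → 5 → 4 → 9 → 0; its vertices are {0, 2, 4, 5, 9}.

0, 2, 4, 5, 9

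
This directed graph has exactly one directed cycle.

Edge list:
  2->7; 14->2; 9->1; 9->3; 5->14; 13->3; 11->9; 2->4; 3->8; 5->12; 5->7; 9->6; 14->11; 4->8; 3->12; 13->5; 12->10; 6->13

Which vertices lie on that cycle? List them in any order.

5, 6, 9, 11, 13, 14

DFS with gray/black marking from 5:
5 gray
  7 gray
  7 black
  12 gray
    10 gray
    10 black
  12 black
  14 gray
    2 gray
      2→7: 7 black — skip
      4 gray
        8 gray
        8 black
      4 black
    2 black
    11 gray
      9 gray
        3 gray
          3→12: 12 black — skip
          3→8: 8 black — skip
        3 black
        6 gray
          13 gray
            13→3: 3 black — skip
            13→5: 5 is gray → back edge
Back edge closes the cycle 5 → 14 → 11 → 9 → 6 → 13 → 5; its vertices are {5, 6, 9, 11, 13, 14}.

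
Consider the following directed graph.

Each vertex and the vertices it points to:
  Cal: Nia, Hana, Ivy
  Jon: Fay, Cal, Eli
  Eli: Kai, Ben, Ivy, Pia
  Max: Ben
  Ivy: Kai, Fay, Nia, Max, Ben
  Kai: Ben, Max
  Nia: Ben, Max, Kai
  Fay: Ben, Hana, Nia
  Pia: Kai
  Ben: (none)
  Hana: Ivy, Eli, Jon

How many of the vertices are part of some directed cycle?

6

A vertex is on a directed cycle iff it belongs to a strongly connected component of size ≥ 2 (or has a self-loop).
The vertices on cycles are {Cal, Eli, Fay, Ivy, Jon, Hana} — 6 in total.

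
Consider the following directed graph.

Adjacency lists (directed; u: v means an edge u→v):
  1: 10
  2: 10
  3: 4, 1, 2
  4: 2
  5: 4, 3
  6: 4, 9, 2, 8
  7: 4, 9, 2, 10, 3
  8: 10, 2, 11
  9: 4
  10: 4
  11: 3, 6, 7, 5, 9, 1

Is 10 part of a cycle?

Yes

10 is on a cycle iff 10 can reach itself via ≥1 edge.
10 → 4 → 2 → 10 — yes.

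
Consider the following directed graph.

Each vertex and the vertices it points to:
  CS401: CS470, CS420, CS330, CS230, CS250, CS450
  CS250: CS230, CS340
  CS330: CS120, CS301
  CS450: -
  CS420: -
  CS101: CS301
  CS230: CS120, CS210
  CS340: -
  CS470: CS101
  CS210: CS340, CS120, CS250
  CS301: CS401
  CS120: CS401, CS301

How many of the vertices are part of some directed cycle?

A vertex is on a directed cycle iff it belongs to a strongly connected component of size ≥ 2 (or has a self-loop).
The vertices on cycles are {CS101, CS120, CS210, CS230, CS250, CS301, CS330, CS401, CS470} — 9 in total.

9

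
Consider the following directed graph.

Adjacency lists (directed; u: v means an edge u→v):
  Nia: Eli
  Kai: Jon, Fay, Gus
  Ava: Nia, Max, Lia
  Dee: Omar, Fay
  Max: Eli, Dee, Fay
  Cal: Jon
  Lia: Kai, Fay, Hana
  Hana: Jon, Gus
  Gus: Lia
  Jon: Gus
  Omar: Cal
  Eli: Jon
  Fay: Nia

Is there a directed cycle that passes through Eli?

Eli is on a cycle iff Eli can reach itself via ≥1 edge.
Eli → Jon → Gus → Lia → Fay → Nia → Eli — yes.

Yes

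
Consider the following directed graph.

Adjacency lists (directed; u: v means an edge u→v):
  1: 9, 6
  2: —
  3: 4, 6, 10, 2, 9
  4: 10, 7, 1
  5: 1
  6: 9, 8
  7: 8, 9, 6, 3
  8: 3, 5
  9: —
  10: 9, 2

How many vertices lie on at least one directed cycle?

7

A vertex is on a directed cycle iff it belongs to a strongly connected component of size ≥ 2 (or has a self-loop).
The vertices on cycles are {1, 3, 4, 5, 6, 7, 8} — 7 in total.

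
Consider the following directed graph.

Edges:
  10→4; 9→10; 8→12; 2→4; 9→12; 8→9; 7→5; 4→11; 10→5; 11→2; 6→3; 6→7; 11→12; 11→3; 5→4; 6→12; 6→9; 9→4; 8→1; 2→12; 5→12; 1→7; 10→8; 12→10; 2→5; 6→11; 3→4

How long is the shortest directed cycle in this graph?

3

For each vertex v, BFS finds the shortest path from v back to v.
The shortest such closed walk is 11 → 2 → 4 → 11, length 3.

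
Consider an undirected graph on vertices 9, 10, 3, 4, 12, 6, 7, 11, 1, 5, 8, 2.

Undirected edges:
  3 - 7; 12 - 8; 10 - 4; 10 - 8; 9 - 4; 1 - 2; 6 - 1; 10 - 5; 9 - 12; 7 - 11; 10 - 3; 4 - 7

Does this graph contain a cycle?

DFS, tracking each vertex's parent; an edge to a visited non-parent vertex closes a cycle.
Start from 9:
visit 9 (parent –)
  visit 4 (parent 9)
    visit 7 (parent 4)
      visit 11 (parent 7)
        11–7: parent, skip
      7–4: parent, skip
      visit 3 (parent 7)
        visit 10 (parent 3)
          10–3: parent, skip
          visit 5 (parent 10)
            5–10: parent, skip
          10–4: 4 visited and ≠ parent → cycle
Cycle: 4 – 7 – 3 – 10 – 4.

Yes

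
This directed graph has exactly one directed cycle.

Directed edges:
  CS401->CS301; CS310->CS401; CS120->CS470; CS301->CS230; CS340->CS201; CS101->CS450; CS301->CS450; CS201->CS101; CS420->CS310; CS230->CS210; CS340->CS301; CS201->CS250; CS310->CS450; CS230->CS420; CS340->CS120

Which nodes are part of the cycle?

DFS with gray/black marking from CS301:
CS301 gray
  CS450 gray
  CS450 black
  CS230 gray
    CS210 gray
    CS210 black
    CS420 gray
      CS310 gray
        CS310→CS450: CS450 black — skip
        CS401 gray
          CS401→CS301: CS301 is gray → back edge
Back edge closes the cycle CS301 → CS230 → CS420 → CS310 → CS401 → CS301; its vertices are {CS230, CS301, CS310, CS401, CS420}.

CS230, CS301, CS310, CS401, CS420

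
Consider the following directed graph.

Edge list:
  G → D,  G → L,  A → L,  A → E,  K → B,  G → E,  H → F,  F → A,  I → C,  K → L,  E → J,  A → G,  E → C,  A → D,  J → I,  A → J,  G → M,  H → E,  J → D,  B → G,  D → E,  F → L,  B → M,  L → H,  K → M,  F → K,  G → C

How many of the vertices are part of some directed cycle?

10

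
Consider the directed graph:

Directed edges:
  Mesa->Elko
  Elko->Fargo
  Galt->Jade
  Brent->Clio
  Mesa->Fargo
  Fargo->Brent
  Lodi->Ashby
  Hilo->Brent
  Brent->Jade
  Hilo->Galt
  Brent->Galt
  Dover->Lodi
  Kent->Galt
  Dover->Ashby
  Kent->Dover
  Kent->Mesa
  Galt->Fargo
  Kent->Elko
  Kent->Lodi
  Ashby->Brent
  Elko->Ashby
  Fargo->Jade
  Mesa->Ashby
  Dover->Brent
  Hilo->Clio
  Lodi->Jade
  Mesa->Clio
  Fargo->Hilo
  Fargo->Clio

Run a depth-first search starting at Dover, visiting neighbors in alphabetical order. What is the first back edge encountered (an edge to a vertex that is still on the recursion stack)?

DFS from Dover (visiting neighbors in alphabetical order); mark gray on enter, black on exit:
Dover gray
  Ashby gray
    Brent gray
      Clio gray
      Clio black
      Galt gray
        Fargo gray
          Fargo→Brent: Brent is gray → back edge
First back edge: Fargo → Brent.

Fargo->Brent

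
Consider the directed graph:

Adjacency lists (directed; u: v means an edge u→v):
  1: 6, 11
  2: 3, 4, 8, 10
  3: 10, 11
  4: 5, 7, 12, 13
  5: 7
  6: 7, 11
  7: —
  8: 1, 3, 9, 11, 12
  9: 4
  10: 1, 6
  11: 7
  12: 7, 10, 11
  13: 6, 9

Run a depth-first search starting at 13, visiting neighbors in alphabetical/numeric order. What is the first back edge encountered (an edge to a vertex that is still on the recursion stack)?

4->13

DFS from 13 (visiting neighbors in alphabetical/numeric order); mark gray on enter, black on exit:
13 gray
  6 gray
    7 gray
    7 black
    11 gray
      11→7: 7 black — skip
    11 black
  6 black
  9 gray
    4 gray
      5 gray
        5→7: 7 black — skip
      5 black
      4→7: 7 black — skip
      12 gray
        12→7: 7 black — skip
        10 gray
          1 gray
            1→6: 6 black — skip
            1→11: 11 black — skip
          1 black
          10→6: 6 black — skip
        10 black
        12→11: 11 black — skip
      12 black
      4→13: 13 is gray → back edge
First back edge: 4 → 13.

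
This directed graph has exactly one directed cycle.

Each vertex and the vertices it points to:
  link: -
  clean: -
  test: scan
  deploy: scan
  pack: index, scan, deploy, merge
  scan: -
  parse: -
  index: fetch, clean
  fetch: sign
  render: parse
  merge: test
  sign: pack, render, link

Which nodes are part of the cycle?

DFS with gray/black marking from sign:
sign gray
  pack gray
    index gray
      fetch gray
        fetch→sign: sign is gray → back edge
Back edge closes the cycle sign → pack → index → fetch → sign; its vertices are {pack, sign, fetch, index}.

pack, sign, fetch, index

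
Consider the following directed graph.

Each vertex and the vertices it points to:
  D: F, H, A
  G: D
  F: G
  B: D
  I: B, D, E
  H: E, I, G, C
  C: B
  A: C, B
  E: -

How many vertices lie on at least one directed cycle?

A vertex is on a directed cycle iff it belongs to a strongly connected component of size ≥ 2 (or has a self-loop).
The vertices on cycles are {A, B, C, D, F, G, H, I} — 8 in total.

8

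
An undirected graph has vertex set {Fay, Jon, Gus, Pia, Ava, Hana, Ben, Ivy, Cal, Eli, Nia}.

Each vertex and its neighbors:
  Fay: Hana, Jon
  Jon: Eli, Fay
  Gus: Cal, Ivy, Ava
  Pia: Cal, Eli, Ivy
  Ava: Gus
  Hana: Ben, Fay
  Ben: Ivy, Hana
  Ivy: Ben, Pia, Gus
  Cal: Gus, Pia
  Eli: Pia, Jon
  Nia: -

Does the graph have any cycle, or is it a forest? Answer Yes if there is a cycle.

DFS, tracking each vertex's parent; an edge to a visited non-parent vertex closes a cycle.
Start from Eli:
visit Eli (parent –)
  visit Pia (parent Eli)
    visit Cal (parent Pia)
      visit Gus (parent Cal)
        Gus–Cal: parent, skip
        visit Ivy (parent Gus)
          visit Ben (parent Ivy)
            Ben–Ivy: parent, skip
            visit Hana (parent Ben)
              Hana–Ben: parent, skip
              visit Fay (parent Hana)
                Fay–Hana: parent, skip
                visit Jon (parent Fay)
                  Jon–Eli: Eli visited and ≠ parent → cycle
Cycle: Eli – Pia – Cal – Gus – Ivy – Ben – Hana – Fay – Jon – Eli.

Yes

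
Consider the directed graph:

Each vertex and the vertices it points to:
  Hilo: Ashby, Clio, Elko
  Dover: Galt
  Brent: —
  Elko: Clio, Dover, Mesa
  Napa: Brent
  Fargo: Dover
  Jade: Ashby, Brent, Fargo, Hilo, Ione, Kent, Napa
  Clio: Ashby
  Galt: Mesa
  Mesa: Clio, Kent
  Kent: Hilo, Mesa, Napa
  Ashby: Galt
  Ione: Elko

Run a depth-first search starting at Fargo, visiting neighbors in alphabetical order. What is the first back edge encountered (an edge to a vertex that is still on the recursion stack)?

Ashby->Galt

DFS from Fargo (visiting neighbors in alphabetical order); mark gray on enter, black on exit:
Fargo gray
  Dover gray
    Galt gray
      Mesa gray
        Clio gray
          Ashby gray
            Ashby→Galt: Galt is gray → back edge
First back edge: Ashby → Galt.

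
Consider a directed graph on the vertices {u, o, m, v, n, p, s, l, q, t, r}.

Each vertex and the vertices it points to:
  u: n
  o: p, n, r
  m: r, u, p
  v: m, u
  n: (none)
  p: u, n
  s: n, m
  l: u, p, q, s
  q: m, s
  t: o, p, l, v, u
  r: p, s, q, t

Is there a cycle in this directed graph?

Yes

DFS with white/gray/black marking, starting from s:
s gray
  n gray
  n black
  m gray
    r gray
      p gray
        u gray
          u→n: n black — skip
        u black
        p→n: n black — skip
      p black
      r→s: s is gray → back edge
Back edge found, so a cycle exists: s → m → r → s.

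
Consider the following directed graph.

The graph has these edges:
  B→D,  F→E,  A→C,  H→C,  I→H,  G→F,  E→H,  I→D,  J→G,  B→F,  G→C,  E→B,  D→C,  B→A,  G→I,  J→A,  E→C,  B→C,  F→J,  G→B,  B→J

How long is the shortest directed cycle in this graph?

3

For each vertex v, BFS finds the shortest path from v back to v.
The shortest such closed walk is G → F → J → G, length 3.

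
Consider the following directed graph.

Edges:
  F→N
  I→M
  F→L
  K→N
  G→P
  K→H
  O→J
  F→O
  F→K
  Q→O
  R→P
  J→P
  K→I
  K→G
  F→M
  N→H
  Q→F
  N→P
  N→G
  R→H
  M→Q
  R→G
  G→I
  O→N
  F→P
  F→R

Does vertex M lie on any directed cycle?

Yes

M is on a cycle iff M can reach itself via ≥1 edge.
M → Q → F → M — yes.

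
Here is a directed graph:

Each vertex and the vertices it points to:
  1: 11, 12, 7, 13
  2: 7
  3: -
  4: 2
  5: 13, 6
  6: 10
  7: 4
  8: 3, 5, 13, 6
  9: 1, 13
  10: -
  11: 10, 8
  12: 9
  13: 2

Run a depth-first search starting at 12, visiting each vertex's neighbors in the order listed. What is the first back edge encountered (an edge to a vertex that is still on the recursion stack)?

DFS from 12 (visiting each vertex's neighbors in the order listed); mark gray on enter, black on exit:
12 gray
  9 gray
    1 gray
      11 gray
        10 gray
        10 black
        8 gray
          3 gray
          3 black
          5 gray
            13 gray
              2 gray
                7 gray
                  4 gray
                    4→2: 2 is gray → back edge
First back edge: 4 → 2.

4->2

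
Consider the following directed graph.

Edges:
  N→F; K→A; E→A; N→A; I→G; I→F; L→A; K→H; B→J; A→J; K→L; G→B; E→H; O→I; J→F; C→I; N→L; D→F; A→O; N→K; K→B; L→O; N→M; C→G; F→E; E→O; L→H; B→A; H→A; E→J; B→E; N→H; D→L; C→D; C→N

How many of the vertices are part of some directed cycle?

9

A vertex is on a directed cycle iff it belongs to a strongly connected component of size ≥ 2 (or has a self-loop).
The vertices on cycles are {A, B, E, F, G, H, I, J, O} — 9 in total.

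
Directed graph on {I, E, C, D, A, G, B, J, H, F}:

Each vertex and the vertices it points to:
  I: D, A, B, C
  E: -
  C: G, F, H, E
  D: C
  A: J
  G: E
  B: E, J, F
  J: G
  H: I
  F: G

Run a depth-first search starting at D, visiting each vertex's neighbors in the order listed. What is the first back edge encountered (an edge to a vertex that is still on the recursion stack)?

DFS from D (visiting each vertex's neighbors in the order listed); mark gray on enter, black on exit:
D gray
  C gray
    G gray
      E gray
      E black
    G black
    F gray
      F→G: G black — skip
    F black
    H gray
      I gray
        I→D: D is gray → back edge
First back edge: I → D.

I→D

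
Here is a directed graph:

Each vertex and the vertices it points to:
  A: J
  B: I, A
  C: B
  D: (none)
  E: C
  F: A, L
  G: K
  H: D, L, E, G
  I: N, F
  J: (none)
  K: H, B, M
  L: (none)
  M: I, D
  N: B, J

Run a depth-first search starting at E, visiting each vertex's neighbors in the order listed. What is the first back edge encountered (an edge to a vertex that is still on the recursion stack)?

N->B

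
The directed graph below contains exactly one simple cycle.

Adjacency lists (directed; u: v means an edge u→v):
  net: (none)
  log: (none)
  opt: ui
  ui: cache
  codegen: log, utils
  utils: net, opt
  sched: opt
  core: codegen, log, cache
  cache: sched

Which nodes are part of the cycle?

DFS with gray/black marking from cache:
cache gray
  sched gray
    opt gray
      ui gray
        ui→cache: cache is gray → back edge
Back edge closes the cycle cache → sched → opt → ui → cache; its vertices are {ui, opt, cache, sched}.

ui, opt, cache, sched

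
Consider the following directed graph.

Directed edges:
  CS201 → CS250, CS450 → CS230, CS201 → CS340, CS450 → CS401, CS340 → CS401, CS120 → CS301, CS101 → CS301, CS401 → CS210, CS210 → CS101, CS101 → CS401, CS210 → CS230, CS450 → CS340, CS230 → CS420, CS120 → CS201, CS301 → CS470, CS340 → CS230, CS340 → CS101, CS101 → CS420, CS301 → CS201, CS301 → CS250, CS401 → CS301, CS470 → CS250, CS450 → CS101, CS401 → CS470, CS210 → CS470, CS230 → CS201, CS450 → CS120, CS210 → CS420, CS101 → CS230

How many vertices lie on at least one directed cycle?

A vertex is on a directed cycle iff it belongs to a strongly connected component of size ≥ 2 (or has a self-loop).
The vertices on cycles are {CS101, CS201, CS210, CS230, CS301, CS340, CS401} — 7 in total.

7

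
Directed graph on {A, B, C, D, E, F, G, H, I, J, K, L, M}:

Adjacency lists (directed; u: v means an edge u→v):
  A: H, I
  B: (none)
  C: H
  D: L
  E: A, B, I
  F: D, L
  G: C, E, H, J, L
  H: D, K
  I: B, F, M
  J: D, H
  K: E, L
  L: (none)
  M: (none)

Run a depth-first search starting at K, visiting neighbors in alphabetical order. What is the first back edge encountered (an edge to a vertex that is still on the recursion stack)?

H→K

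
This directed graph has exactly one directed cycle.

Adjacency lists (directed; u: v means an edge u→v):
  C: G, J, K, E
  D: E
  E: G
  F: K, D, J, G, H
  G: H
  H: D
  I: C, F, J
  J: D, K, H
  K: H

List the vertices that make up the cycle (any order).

D, E, G, H

DFS with gray/black marking from E:
E gray
  G gray
    H gray
      D gray
        D→E: E is gray → back edge
Back edge closes the cycle E → G → H → D → E; its vertices are {D, E, G, H}.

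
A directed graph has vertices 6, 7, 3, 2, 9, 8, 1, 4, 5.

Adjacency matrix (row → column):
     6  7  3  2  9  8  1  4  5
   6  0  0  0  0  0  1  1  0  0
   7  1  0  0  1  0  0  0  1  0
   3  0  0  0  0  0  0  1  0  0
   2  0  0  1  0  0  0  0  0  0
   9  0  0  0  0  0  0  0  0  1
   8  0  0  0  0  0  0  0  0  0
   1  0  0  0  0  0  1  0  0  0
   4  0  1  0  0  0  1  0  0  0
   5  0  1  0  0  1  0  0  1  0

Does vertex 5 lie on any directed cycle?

5 is on a cycle iff 5 can reach itself via ≥1 edge.
5 → 9 → 5 — yes.

Yes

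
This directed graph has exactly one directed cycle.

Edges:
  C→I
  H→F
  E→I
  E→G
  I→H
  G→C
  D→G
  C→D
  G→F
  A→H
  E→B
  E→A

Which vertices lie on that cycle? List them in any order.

C, D, G

DFS with gray/black marking from G:
G gray
  C gray
    I gray
      H gray
        F gray
        F black
      H black
    I black
    D gray
      D→G: G is gray → back edge
Back edge closes the cycle G → C → D → G; its vertices are {C, D, G}.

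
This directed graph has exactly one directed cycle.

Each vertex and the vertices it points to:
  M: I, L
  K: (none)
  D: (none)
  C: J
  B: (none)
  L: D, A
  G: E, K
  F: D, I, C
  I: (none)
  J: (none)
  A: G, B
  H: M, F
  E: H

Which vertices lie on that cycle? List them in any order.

A, E, G, H, L, M

DFS with gray/black marking from H:
H gray
  M gray
    I gray
    I black
    L gray
      D gray
      D black
      A gray
        G gray
          E gray
            E→H: H is gray → back edge
Back edge closes the cycle H → M → L → A → G → E → H; its vertices are {A, E, G, H, L, M}.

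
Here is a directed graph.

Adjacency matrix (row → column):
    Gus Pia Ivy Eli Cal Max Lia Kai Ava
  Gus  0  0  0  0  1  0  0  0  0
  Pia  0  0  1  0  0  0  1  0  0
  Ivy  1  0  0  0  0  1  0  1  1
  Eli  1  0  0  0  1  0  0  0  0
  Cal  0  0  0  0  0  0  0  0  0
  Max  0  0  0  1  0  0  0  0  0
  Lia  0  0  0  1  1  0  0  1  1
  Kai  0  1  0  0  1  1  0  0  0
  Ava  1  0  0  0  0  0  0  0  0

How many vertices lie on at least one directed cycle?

4

A vertex is on a directed cycle iff it belongs to a strongly connected component of size ≥ 2 (or has a self-loop).
The vertices on cycles are {Ivy, Kai, Lia, Pia} — 4 in total.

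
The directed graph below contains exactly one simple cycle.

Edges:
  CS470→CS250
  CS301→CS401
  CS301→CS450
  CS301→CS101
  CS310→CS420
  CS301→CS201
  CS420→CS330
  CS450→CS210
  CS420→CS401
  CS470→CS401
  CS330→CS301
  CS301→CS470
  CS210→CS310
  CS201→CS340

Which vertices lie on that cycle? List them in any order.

CS210, CS301, CS310, CS330, CS420, CS450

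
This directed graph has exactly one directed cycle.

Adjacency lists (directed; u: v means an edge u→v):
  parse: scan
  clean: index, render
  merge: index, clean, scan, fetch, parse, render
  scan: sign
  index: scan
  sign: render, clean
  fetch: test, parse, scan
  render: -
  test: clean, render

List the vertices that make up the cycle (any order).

DFS with gray/black marking from index:
index gray
  scan gray
    sign gray
      render gray
      render black
      clean gray
        clean→index: index is gray → back edge
Back edge closes the cycle index → scan → sign → clean → index; its vertices are {scan, sign, clean, index}.

scan, sign, clean, index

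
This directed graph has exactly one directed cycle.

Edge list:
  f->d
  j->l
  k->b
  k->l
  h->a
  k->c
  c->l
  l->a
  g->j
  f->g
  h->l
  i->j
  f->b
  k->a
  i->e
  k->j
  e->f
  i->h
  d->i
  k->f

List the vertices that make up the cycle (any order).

d, e, f, i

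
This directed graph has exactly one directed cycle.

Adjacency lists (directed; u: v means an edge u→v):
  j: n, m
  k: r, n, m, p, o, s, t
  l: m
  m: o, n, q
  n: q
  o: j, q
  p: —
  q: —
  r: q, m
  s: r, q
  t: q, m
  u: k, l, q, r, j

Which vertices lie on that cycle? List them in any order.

DFS with gray/black marking from o:
o gray
  j gray
    n gray
      q gray
      q black
    n black
    m gray
      m→o: o is gray → back edge
Back edge closes the cycle o → j → m → o; its vertices are {j, m, o}.

j, m, o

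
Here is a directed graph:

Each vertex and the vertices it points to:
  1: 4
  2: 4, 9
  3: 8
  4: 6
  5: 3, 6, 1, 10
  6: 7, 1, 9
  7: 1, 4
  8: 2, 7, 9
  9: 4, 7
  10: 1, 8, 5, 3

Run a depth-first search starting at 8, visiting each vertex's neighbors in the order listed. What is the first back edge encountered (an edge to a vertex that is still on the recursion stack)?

1->4

DFS from 8 (visiting each vertex's neighbors in the order listed); mark gray on enter, black on exit:
8 gray
  2 gray
    4 gray
      6 gray
        7 gray
          1 gray
            1→4: 4 is gray → back edge
First back edge: 1 → 4.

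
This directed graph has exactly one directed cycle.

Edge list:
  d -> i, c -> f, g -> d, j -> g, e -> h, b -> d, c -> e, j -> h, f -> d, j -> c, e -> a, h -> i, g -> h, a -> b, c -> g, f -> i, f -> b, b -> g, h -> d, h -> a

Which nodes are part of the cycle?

a, b, g, h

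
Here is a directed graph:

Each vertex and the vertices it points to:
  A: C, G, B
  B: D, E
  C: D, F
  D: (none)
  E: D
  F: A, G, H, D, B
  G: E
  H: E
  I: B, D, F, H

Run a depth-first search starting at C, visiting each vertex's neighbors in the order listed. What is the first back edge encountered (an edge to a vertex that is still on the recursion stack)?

A->C

DFS from C (visiting each vertex's neighbors in the order listed); mark gray on enter, black on exit:
C gray
  D gray
  D black
  F gray
    A gray
      A→C: C is gray → back edge
First back edge: A → C.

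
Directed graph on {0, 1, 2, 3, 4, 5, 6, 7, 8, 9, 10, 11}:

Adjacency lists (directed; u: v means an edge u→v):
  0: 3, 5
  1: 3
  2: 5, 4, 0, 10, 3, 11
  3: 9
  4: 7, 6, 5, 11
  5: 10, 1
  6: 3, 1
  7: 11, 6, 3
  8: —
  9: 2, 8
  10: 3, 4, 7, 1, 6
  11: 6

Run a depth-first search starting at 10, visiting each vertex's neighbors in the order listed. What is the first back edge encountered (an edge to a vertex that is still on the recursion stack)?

5->10

DFS from 10 (visiting each vertex's neighbors in the order listed); mark gray on enter, black on exit:
10 gray
  3 gray
    9 gray
      2 gray
        5 gray
          5→10: 10 is gray → back edge
First back edge: 5 → 10.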